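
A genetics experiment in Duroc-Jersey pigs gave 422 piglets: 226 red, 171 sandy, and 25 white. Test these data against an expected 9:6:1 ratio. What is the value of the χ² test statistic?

The 9:6:1 ratio has 16 parts, so with N = 422 the expected counts are:
  red: 422 × 9/16 = 237.375
  sandy: 422 × 6/16 = 158.25
  white: 422 × 1/16 = 26.375
χ² = Σ (O − E)² / E
  red: (226 − 237.375)² / 237.375 = 0.5451
  sandy: (171 − 158.25)² / 158.25 = 1.0273
  white: (25 − 26.375)² / 26.375 = 0.0717
χ² = 0.5451 + 1.0273 + 0.0717 = 1.6441 ≈ 1.644

1.644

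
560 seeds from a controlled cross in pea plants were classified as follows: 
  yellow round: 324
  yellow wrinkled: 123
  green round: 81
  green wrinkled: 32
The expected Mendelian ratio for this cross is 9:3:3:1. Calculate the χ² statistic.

9.086

Total ratio parts = 16. Expected numbers out of 560:
  yellow round: 560 × 9/16 = 315
  yellow wrinkled: 560 × 3/16 = 105
  green round: 560 × 3/16 = 105
  green wrinkled: 560 × 1/16 = 35
χ² = Σ (O − E)² / E
  yellow round: (324 − 315)² / 315 = 0.2571
  yellow wrinkled: (123 − 105)² / 105 = 3.0857
  green round: (81 − 105)² / 105 = 5.4857
  green wrinkled: (32 − 35)² / 35 = 0.2571
χ² = 0.2571 + 3.0857 + 5.4857 + 0.2571 = 9.0856 ≈ 9.086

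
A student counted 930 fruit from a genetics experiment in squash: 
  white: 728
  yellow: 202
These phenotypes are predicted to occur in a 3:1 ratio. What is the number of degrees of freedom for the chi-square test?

A goodness-of-fit test with 2 phenotype classes has df = 2 − 1 = 1.

1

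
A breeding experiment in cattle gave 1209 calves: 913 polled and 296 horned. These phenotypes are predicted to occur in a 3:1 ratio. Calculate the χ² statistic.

0.172

Total ratio parts = 4. Expected numbers out of 1209:
  polled: 1209 × 3/4 = 906.75
  horned: 1209 × 1/4 = 302.25
χ² = Σ (O − E)² / E
  polled: (913 − 906.75)² / 906.75 = 0.0431
  horned: (296 − 302.25)² / 302.25 = 0.1292
χ² = 0.0431 + 0.1292 = 0.1723 ≈ 0.172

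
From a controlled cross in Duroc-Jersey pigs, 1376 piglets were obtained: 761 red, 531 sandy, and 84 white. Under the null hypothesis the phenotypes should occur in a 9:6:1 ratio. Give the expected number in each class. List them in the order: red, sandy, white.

Total ratio parts = 16. Expected numbers out of 1376:
  red: 1376 × 9/16 = 774
  sandy: 1376 × 6/16 = 516
  white: 1376 × 1/16 = 86

774, 516, 86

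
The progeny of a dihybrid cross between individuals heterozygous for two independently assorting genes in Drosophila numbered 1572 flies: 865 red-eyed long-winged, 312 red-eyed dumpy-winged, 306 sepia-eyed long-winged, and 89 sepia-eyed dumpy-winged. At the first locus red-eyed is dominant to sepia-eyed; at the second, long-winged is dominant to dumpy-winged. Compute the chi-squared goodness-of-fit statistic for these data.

2.729

A dihybrid F₂ with independent assortment and complete dominance at both loci gives a 9:3:3:1 phenotypic ratio.
Expected counts for N = 1572 under a 9:3:3:1 ratio (total parts = 16):
  red-eyed long-winged: 1572 × 9/16 = 884.25
  red-eyed dumpy-winged: 1572 × 3/16 = 294.75
  sepia-eyed long-winged: 1572 × 3/16 = 294.75
  sepia-eyed dumpy-winged: 1572 × 1/16 = 98.25
χ² = Σ (O − E)² / E
  red-eyed long-winged: (865 − 884.25)² / 884.25 = 0.4191
  red-eyed dumpy-winged: (312 − 294.75)² / 294.75 = 1.0095
  sepia-eyed long-winged: (306 − 294.75)² / 294.75 = 0.4294
  sepia-eyed dumpy-winged: (89 − 98.25)² / 98.25 = 0.8709
χ² = 0.4191 + 1.0095 + 0.4294 + 0.8709 = 2.7289 ≈ 2.729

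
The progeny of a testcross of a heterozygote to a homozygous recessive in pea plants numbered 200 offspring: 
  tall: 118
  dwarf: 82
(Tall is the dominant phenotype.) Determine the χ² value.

6.480

A testcross of a heterozygote (Aa × aa) gives a 1:1 phenotypic ratio.
The 1:1 ratio has 2 parts, so with N = 200 the expected counts are:
  tall: 200 × 1/2 = 100
  dwarf: 200 × 1/2 = 100
χ² = Σ (O − E)² / E
  tall: (118 − 100)² / 100 = 3.2400
  dwarf: (82 − 100)² / 100 = 3.2400
χ² = 3.2400 + 3.2400 = 6.480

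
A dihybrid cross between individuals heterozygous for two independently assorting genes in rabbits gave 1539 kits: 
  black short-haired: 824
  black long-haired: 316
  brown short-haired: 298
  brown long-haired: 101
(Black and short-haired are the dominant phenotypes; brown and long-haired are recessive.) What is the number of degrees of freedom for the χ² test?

3

A dihybrid F₂ with independent assortment and complete dominance at both loci gives a 9:3:3:1 phenotypic ratio.
A goodness-of-fit test with 4 phenotype classes has df = 4 − 1 = 3.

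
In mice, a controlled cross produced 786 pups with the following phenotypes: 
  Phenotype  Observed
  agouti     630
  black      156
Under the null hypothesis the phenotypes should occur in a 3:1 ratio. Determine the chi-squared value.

Under the 3:1 hypothesis (Σ ratio = 4, N = 786):
  agouti: 786 × 3/4 = 589.5
  black: 786 × 1/4 = 196.5
χ² = Σ (O − E)² / E
  agouti: (630 − 589.5)² / 589.5 = 2.7824
  black: (156 − 196.5)² / 196.5 = 8.3473
χ² = 2.7824 + 8.3473 = 11.1297 ≈ 11.130

11.130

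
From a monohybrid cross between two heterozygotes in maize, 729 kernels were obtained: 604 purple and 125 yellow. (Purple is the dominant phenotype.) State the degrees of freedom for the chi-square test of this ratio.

1

For a monohybrid cross between heterozygotes with complete dominance, the expected phenotypic ratio is 3:1.
A goodness-of-fit test with 2 phenotype classes has df = 2 − 1 = 1.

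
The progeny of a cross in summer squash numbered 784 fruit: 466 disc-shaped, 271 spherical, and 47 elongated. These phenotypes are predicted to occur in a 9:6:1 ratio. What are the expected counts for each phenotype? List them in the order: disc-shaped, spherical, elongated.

441, 294, 49

Under the 9:6:1 hypothesis (Σ ratio = 16, N = 784):
  disc-shaped: 784 × 9/16 = 441
  spherical: 784 × 6/16 = 294
  elongated: 784 × 1/16 = 49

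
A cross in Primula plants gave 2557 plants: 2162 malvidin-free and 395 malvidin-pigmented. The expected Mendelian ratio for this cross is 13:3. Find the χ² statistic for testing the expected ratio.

The 13:3 ratio has 16 parts, so with N = 2557 the expected counts are:
  malvidin-free: 2557 × 13/16 = 2077.5625
  malvidin-pigmented: 2557 × 3/16 = 479.4375
χ² = Σ (O − E)² / E
  malvidin-free: (2162 − 2077.5625)² / 2077.5625 = 3.4318
  malvidin-pigmented: (395 − 479.4375)² / 479.4375 = 14.8710
χ² = 3.4318 + 14.8710 = 18.3028 ≈ 18.303

18.303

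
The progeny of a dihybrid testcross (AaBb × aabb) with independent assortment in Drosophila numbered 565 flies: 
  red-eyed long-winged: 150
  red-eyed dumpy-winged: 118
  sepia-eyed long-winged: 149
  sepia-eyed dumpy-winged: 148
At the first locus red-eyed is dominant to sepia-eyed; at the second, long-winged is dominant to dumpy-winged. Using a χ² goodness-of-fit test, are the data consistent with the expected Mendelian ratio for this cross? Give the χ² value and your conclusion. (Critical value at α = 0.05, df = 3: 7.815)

A dihybrid testcross with independent assortment gives a 1:1:1:1 ratio.
Under the 1:1:1:1 hypothesis (Σ ratio = 4, N = 565):
  red-eyed long-winged: 565 × 1/4 = 141.25
  red-eyed dumpy-winged: 565 × 1/4 = 141.25
  sepia-eyed long-winged: 565 × 1/4 = 141.25
  sepia-eyed dumpy-winged: 565 × 1/4 = 141.25
χ² = Σ (O − E)² / E
  red-eyed long-winged: (150 − 141.25)² / 141.25 = 0.5420
  red-eyed dumpy-winged: (118 − 141.25)² / 141.25 = 3.8270
  sepia-eyed long-winged: (149 − 141.25)² / 141.25 = 0.4252
  sepia-eyed dumpy-winged: (148 − 141.25)² / 141.25 = 0.3226
χ² = 0.5420 + 3.8270 + 0.4252 + 0.3226 = 5.1168 ≈ 5.117
Degrees of freedom = 4 − 1 = 3; critical value at α = 0.05 is 7.815.
Since 5.117 < 7.815, we fail to reject the null hypothesis — the data are consistent with the 1:1:1:1 ratio.

5.117; consistent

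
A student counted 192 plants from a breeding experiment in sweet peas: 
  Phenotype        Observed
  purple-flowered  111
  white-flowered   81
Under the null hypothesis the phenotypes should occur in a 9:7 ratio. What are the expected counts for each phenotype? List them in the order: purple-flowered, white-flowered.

108, 84

Expected counts for N = 192 under a 9:7 ratio (total parts = 16):
  purple-flowered: 192 × 9/16 = 108
  white-flowered: 192 × 7/16 = 84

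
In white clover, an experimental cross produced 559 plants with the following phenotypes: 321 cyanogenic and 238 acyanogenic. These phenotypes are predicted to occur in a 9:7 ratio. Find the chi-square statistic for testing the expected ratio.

Under the 9:7 hypothesis (Σ ratio = 16, N = 559):
  cyanogenic: 559 × 9/16 = 314.4375
  acyanogenic: 559 × 7/16 = 244.5625
χ² = Σ (O − E)² / E
  cyanogenic: (321 − 314.4375)² / 314.4375 = 0.1370
  acyanogenic: (238 − 244.5625)² / 244.5625 = 0.1761
χ² = 0.1370 + 0.1761 = 0.3131 ≈ 0.313

0.313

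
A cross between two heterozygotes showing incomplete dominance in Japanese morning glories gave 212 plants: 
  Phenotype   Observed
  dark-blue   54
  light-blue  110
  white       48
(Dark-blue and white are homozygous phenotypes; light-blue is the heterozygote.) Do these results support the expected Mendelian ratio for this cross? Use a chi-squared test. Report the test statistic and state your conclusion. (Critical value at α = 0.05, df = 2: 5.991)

0.642; consistent

With incomplete dominance, a heterozygote × heterozygote cross gives a 1:2:1 phenotypic ratio.
The 1:2:1 ratio has 4 parts, so with N = 212 the expected counts are:
  dark-blue: 212 × 1/4 = 53
  light-blue: 212 × 2/4 = 106
  white: 212 × 1/4 = 53
χ² = Σ (O − E)² / E
  dark-blue: (54 − 53)² / 53 = 0.0189
  light-blue: (110 − 106)² / 106 = 0.1509
  white: (48 − 53)² / 53 = 0.4717
χ² = 0.0189 + 0.1509 + 0.4717 = 0.6415 ≈ 0.642
Degrees of freedom = 3 − 1 = 2; critical value at α = 0.05 is 5.991.
Since 0.642 < 5.991, we fail to reject the null hypothesis — the data are consistent with the 1:2:1 ratio.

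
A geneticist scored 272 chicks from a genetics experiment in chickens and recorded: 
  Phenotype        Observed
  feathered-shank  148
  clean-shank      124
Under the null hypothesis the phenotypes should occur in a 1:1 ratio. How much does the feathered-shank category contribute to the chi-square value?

Total ratio parts = 2. Expected numbers out of 272:
  feathered-shank: 272 × 1/2 = 136
  clean-shank: 272 × 1/2 = 136
Contribution of feathered-shank: (148 − 136)² / 136 = 1.0588

1.059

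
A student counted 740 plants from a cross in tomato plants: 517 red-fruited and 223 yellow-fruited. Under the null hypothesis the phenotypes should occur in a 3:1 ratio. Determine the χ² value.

10.407

Expected counts for N = 740 under a 3:1 ratio (total parts = 4):
  red-fruited: 740 × 3/4 = 555
  yellow-fruited: 740 × 1/4 = 185
χ² = Σ (O − E)² / E
  red-fruited: (517 − 555)² / 555 = 2.6018
  yellow-fruited: (223 − 185)² / 185 = 7.8054
χ² = 2.6018 + 7.8054 = 10.4072 ≈ 10.407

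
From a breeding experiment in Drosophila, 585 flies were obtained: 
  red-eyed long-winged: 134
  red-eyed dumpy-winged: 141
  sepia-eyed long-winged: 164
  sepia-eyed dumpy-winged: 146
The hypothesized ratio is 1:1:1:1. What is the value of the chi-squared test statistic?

Under the 1:1:1:1 hypothesis (Σ ratio = 4, N = 585):
  red-eyed long-winged: 585 × 1/4 = 146.25
  red-eyed dumpy-winged: 585 × 1/4 = 146.25
  sepia-eyed long-winged: 585 × 1/4 = 146.25
  sepia-eyed dumpy-winged: 585 × 1/4 = 146.25
χ² = Σ (O − E)² / E
  red-eyed long-winged: (134 − 146.25)² / 146.25 = 1.0261
  red-eyed dumpy-winged: (141 − 146.25)² / 146.25 = 0.1885
  sepia-eyed long-winged: (164 − 146.25)² / 146.25 = 2.1543
  sepia-eyed dumpy-winged: (146 − 146.25)² / 146.25 = 0.0004
χ² = 1.0261 + 0.1885 + 2.1543 + 0.0004 = 3.3693 ≈ 3.369

3.369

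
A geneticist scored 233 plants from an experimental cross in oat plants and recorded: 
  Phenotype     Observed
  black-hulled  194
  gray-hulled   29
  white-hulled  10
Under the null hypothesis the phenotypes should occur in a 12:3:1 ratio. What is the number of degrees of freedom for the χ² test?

A goodness-of-fit test with 3 phenotype classes has df = 3 − 1 = 2.

2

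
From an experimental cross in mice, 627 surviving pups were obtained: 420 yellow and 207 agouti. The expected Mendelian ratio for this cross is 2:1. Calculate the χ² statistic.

Total ratio parts = 3. Expected numbers out of 627:
  yellow: 627 × 2/3 = 418
  agouti: 627 × 1/3 = 209
χ² = Σ (O − E)² / E
  yellow: (420 − 418)² / 418 = 0.0096
  agouti: (207 − 209)² / 209 = 0.0191
χ² = 0.0096 + 0.0191 = 0.0287 ≈ 0.029

0.029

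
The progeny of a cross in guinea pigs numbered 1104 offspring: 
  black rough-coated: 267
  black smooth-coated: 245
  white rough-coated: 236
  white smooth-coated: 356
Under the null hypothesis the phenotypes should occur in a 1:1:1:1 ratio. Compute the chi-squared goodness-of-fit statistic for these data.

Under the 1:1:1:1 hypothesis (Σ ratio = 4, N = 1104):
  black rough-coated: 1104 × 1/4 = 276
  black smooth-coated: 1104 × 1/4 = 276
  white rough-coated: 1104 × 1/4 = 276
  white smooth-coated: 1104 × 1/4 = 276
χ² = Σ (O − E)² / E
  black rough-coated: (267 − 276)² / 276 = 0.2935
  black smooth-coated: (245 − 276)² / 276 = 3.4819
  white rough-coated: (236 − 276)² / 276 = 5.7971
  white smooth-coated: (356 − 276)² / 276 = 23.1884
χ² = 0.2935 + 3.4819 + 5.7971 + 23.1884 = 32.7609 ≈ 32.761

32.761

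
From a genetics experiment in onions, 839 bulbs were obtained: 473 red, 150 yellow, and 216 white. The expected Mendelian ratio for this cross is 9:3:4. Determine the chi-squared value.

Total ratio parts = 16. Expected numbers out of 839:
  red: 839 × 9/16 = 471.9375
  yellow: 839 × 3/16 = 157.3125
  white: 839 × 4/16 = 209.75
χ² = Σ (O − E)² / E
  red: (473 − 471.9375)² / 471.9375 = 0.0024
  yellow: (150 − 157.3125)² / 157.3125 = 0.3399
  white: (216 − 209.75)² / 209.75 = 0.1862
χ² = 0.0024 + 0.3399 + 0.1862 = 0.5285 ≈ 0.529

0.529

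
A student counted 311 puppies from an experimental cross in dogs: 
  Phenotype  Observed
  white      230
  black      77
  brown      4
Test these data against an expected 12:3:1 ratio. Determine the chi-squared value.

Under the 12:3:1 hypothesis (Σ ratio = 16, N = 311):
  white: 311 × 12/16 = 233.25
  black: 311 × 3/16 = 58.3125
  brown: 311 × 1/16 = 19.4375
χ² = Σ (O − E)² / E
  white: (230 − 233.25)² / 233.25 = 0.0453
  black: (77 − 58.3125)² / 58.3125 = 5.9888
  brown: (4 − 19.4375)² / 19.4375 = 12.2607
χ² = 0.0453 + 5.9888 + 12.2607 = 18.2948 ≈ 18.295

18.295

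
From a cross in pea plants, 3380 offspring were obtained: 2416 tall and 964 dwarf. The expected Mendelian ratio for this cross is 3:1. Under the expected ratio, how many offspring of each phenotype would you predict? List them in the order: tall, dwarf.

Under the 3:1 hypothesis (Σ ratio = 4, N = 3380):
  tall: 3380 × 3/4 = 2535
  dwarf: 3380 × 1/4 = 845

2535, 845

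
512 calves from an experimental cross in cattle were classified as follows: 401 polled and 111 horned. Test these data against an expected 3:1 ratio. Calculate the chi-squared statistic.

The 3:1 ratio has 4 parts, so with N = 512 the expected counts are:
  polled: 512 × 3/4 = 384
  horned: 512 × 1/4 = 128
χ² = Σ (O − E)² / E
  polled: (401 − 384)² / 384 = 0.7526
  horned: (111 − 128)² / 128 = 2.2578
χ² = 0.7526 + 2.2578 = 3.0104 ≈ 3.010

3.010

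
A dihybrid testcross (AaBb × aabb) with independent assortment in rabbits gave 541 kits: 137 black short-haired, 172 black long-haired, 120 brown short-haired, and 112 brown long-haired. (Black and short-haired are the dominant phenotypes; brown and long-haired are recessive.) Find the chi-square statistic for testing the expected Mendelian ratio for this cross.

A dihybrid testcross with independent assortment gives a 1:1:1:1 ratio.
The 1:1:1:1 ratio has 4 parts, so with N = 541 the expected counts are:
  black short-haired: 541 × 1/4 = 135.25
  black long-haired: 541 × 1/4 = 135.25
  brown short-haired: 541 × 1/4 = 135.25
  brown long-haired: 541 × 1/4 = 135.25
χ² = Σ (O − E)² / E
  black short-haired: (137 − 135.25)² / 135.25 = 0.0226
  black long-haired: (172 − 135.25)² / 135.25 = 9.9857
  brown short-haired: (120 − 135.25)² / 135.25 = 1.7195
  brown long-haired: (112 − 135.25)² / 135.25 = 3.9968
χ² = 0.0226 + 9.9857 + 1.7195 + 3.9968 = 15.7246 ≈ 15.725

15.725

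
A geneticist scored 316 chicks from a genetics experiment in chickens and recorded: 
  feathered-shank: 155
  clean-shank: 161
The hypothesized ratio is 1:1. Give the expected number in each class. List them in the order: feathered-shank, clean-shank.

Under the 1:1 hypothesis (Σ ratio = 2, N = 316):
  feathered-shank: 316 × 1/2 = 158
  clean-shank: 316 × 1/2 = 158

158, 158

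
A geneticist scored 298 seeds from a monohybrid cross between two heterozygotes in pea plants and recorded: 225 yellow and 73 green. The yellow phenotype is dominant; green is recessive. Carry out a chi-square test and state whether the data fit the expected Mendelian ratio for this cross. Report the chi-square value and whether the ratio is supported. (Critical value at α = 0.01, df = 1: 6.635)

0.040; consistent

For a monohybrid cross between heterozygotes with complete dominance, the expected phenotypic ratio is 3:1.
Total ratio parts = 4. Expected numbers out of 298:
  yellow: 298 × 3/4 = 223.5
  green: 298 × 1/4 = 74.5
χ² = Σ (O − E)² / E
  yellow: (225 − 223.5)² / 223.5 = 0.0101
  green: (73 − 74.5)² / 74.5 = 0.0302
χ² = 0.0101 + 0.0302 = 0.0403 ≈ 0.040
Degrees of freedom = 2 − 1 = 1; critical value at α = 0.01 is 6.635.
Since 0.040 < 6.635, we fail to reject the null hypothesis — the data are consistent with the 3:1 ratio.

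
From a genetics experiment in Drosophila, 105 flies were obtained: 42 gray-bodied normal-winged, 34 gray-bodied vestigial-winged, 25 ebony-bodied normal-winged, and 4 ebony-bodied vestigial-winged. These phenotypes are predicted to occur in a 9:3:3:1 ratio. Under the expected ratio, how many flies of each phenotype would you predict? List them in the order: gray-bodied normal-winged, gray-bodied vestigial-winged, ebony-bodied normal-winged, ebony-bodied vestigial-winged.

59.0625, 19.6875, 19.6875, 6.5625

Expected counts for N = 105 under a 9:3:3:1 ratio (total parts = 16):
  gray-bodied normal-winged: 105 × 9/16 = 59.0625
  gray-bodied vestigial-winged: 105 × 3/16 = 19.6875
  ebony-bodied normal-winged: 105 × 3/16 = 19.6875
  ebony-bodied vestigial-winged: 105 × 1/16 = 6.5625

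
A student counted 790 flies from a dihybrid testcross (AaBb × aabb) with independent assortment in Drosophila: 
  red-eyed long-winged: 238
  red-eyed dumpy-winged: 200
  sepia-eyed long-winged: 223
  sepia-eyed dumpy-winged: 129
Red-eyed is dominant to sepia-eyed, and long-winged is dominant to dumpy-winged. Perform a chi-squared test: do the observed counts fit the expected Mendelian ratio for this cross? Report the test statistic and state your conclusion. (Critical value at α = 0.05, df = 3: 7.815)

A dihybrid testcross with independent assortment gives a 1:1:1:1 ratio.
The 1:1:1:1 ratio has 4 parts, so with N = 790 the expected counts are:
  red-eyed long-winged: 790 × 1/4 = 197.5
  red-eyed dumpy-winged: 790 × 1/4 = 197.5
  sepia-eyed long-winged: 790 × 1/4 = 197.5
  sepia-eyed dumpy-winged: 790 × 1/4 = 197.5
χ² = Σ (O − E)² / E
  red-eyed long-winged: (238 − 197.5)² / 197.5 = 8.3051
  red-eyed dumpy-winged: (200 − 197.5)² / 197.5 = 0.0316
  sepia-eyed long-winged: (223 − 197.5)² / 197.5 = 3.2924
  sepia-eyed dumpy-winged: (129 − 197.5)² / 197.5 = 23.7582
χ² = 8.3051 + 0.0316 + 3.2924 + 23.7582 = 35.3873 ≈ 35.387
Degrees of freedom = 4 − 1 = 3; critical value at α = 0.05 is 7.815.
Since 35.387 > 7.815, we reject the null hypothesis — the data do not fit the 1:1:1:1 ratio.

35.387; not consistent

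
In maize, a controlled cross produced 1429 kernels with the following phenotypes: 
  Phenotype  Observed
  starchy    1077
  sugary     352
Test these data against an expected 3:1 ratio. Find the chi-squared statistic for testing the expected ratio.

0.103

Total ratio parts = 4. Expected numbers out of 1429:
  starchy: 1429 × 3/4 = 1071.75
  sugary: 1429 × 1/4 = 357.25
χ² = Σ (O − E)² / E
  starchy: (1077 − 1071.75)² / 1071.75 = 0.0257
  sugary: (352 − 357.25)² / 357.25 = 0.0772
χ² = 0.0257 + 0.0772 = 0.1029 ≈ 0.103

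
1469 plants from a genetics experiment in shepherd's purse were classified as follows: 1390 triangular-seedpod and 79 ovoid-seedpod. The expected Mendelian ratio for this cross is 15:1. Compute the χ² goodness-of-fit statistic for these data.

1.907

Expected counts for N = 1469 under a 15:1 ratio (total parts = 16):
  triangular-seedpod: 1469 × 15/16 = 1377.1875
  ovoid-seedpod: 1469 × 1/16 = 91.8125
χ² = Σ (O − E)² / E
  triangular-seedpod: (1390 − 1377.1875)² / 1377.1875 = 0.1192
  ovoid-seedpod: (79 − 91.8125)² / 91.8125 = 1.7880
χ² = 0.1192 + 1.7880 = 1.9072 ≈ 1.907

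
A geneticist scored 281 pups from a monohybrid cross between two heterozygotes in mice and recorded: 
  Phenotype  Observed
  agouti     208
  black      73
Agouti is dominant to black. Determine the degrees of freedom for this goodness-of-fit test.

1

For a monohybrid cross between heterozygotes with complete dominance, the expected phenotypic ratio is 3:1.
A goodness-of-fit test with 2 phenotype classes has df = 2 − 1 = 1.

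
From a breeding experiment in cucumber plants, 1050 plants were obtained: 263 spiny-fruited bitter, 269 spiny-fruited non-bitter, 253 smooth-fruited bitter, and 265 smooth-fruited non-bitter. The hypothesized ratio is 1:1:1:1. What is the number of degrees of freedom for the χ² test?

A goodness-of-fit test with 4 phenotype classes has df = 4 − 1 = 3.

3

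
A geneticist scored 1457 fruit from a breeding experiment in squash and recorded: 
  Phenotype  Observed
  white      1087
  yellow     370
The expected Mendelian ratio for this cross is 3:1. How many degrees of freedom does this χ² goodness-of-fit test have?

1

A goodness-of-fit test with 2 phenotype classes has df = 2 − 1 = 1.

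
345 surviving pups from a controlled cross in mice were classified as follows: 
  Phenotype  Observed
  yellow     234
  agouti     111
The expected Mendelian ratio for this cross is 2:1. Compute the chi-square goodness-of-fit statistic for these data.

0.209

The 2:1 ratio has 3 parts, so with N = 345 the expected counts are:
  yellow: 345 × 2/3 = 230
  agouti: 345 × 1/3 = 115
χ² = Σ (O − E)² / E
  yellow: (234 − 230)² / 230 = 0.0696
  agouti: (111 − 115)² / 115 = 0.1391
χ² = 0.0696 + 0.1391 = 0.2087 ≈ 0.209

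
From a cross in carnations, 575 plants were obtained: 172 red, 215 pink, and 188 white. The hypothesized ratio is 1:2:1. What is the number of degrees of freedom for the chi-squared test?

2

A goodness-of-fit test with 3 phenotype classes has df = 3 − 1 = 2.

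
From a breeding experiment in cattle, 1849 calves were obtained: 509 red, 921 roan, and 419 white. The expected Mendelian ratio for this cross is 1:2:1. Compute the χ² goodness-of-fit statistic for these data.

Expected counts for N = 1849 under a 1:2:1 ratio (total parts = 4):
  red: 1849 × 1/4 = 462.25
  roan: 1849 × 2/4 = 924.5
  white: 1849 × 1/4 = 462.25
χ² = Σ (O − E)² / E
  red: (509 − 462.25)² / 462.25 = 4.7281
  roan: (921 − 924.5)² / 924.5 = 0.0133
  white: (419 − 462.25)² / 462.25 = 4.0466
χ² = 4.7281 + 0.0133 + 4.0466 = 8.788

8.788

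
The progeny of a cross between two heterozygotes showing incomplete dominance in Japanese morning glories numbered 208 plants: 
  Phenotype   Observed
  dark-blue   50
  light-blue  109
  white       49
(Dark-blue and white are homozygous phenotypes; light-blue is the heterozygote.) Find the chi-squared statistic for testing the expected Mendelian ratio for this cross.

0.490

With incomplete dominance, a heterozygote × heterozygote cross gives a 1:2:1 phenotypic ratio.
The 1:2:1 ratio has 4 parts, so with N = 208 the expected counts are:
  dark-blue: 208 × 1/4 = 52
  light-blue: 208 × 2/4 = 104
  white: 208 × 1/4 = 52
χ² = Σ (O − E)² / E
  dark-blue: (50 − 52)² / 52 = 0.0769
  light-blue: (109 − 104)² / 104 = 0.2404
  white: (49 − 52)² / 52 = 0.1731
χ² = 0.0769 + 0.2404 + 0.1731 = 0.4904 ≈ 0.490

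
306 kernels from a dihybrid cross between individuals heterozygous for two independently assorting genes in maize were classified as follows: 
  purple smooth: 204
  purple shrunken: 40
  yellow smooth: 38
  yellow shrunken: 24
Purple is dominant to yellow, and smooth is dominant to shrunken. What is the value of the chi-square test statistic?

18.950

A dihybrid F₂ with independent assortment and complete dominance at both loci gives a 9:3:3:1 phenotypic ratio.
Total ratio parts = 16. Expected numbers out of 306:
  purple smooth: 306 × 9/16 = 172.125
  purple shrunken: 306 × 3/16 = 57.375
  yellow smooth: 306 × 3/16 = 57.375
  yellow shrunken: 306 × 1/16 = 19.125
χ² = Σ (O − E)² / E
  purple smooth: (204 − 172.125)² / 172.125 = 5.9028
  purple shrunken: (40 − 57.375)² / 57.375 = 5.2617
  yellow smooth: (38 − 57.375)² / 57.375 = 6.5428
  yellow shrunken: (24 − 19.125)² / 19.125 = 1.2426
χ² = 5.9028 + 5.2617 + 6.5428 + 1.2426 = 18.9499 ≈ 18.950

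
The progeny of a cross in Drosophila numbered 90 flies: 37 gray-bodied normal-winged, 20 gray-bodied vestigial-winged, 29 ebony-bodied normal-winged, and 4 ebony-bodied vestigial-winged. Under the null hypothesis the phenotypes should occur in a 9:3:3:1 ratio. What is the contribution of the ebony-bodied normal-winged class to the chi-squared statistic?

8.712

Total ratio parts = 16. Expected numbers out of 90:
  gray-bodied normal-winged: 90 × 9/16 = 50.625
  gray-bodied vestigial-winged: 90 × 3/16 = 16.875
  ebony-bodied normal-winged: 90 × 3/16 = 16.875
  ebony-bodied vestigial-winged: 90 × 1/16 = 5.625
Contribution of ebony-bodied normal-winged: (29 − 16.875)² / 16.875 = 8.7120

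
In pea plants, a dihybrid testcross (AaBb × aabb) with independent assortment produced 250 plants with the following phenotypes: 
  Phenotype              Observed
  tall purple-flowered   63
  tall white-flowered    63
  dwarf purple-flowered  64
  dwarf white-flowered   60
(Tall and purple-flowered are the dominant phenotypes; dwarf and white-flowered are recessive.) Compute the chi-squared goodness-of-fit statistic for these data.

A dihybrid testcross with independent assortment gives a 1:1:1:1 ratio.
Total ratio parts = 4. Expected numbers out of 250:
  tall purple-flowered: 250 × 1/4 = 62.5
  tall white-flowered: 250 × 1/4 = 62.5
  dwarf purple-flowered: 250 × 1/4 = 62.5
  dwarf white-flowered: 250 × 1/4 = 62.5
χ² = Σ (O − E)² / E
  tall purple-flowered: (63 − 62.5)² / 62.5 = 0.0040
  tall white-flowered: (63 − 62.5)² / 62.5 = 0.0040
  dwarf purple-flowered: (64 − 62.5)² / 62.5 = 0.0360
  dwarf white-flowered: (60 − 62.5)² / 62.5 = 0.1000
χ² = 0.0040 + 0.0040 + 0.0360 + 0.1000 = 0.144

0.144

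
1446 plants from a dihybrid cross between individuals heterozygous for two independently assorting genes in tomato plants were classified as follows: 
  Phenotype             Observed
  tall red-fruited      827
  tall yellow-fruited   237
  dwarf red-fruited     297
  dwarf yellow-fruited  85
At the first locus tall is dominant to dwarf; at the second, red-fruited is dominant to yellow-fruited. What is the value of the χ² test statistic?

A dihybrid F₂ with independent assortment and complete dominance at both loci gives a 9:3:3:1 phenotypic ratio.
The 9:3:3:1 ratio has 16 parts, so with N = 1446 the expected counts are:
  tall red-fruited: 1446 × 9/16 = 813.375
  tall yellow-fruited: 1446 × 3/16 = 271.125
  dwarf red-fruited: 1446 × 3/16 = 271.125
  dwarf yellow-fruited: 1446 × 1/16 = 90.375
χ² = Σ (O − E)² / E
  tall red-fruited: (827 − 813.375)² / 813.375 = 0.2282
  tall yellow-fruited: (237 − 271.125)² / 271.125 = 4.2951
  dwarf red-fruited: (297 − 271.125)² / 271.125 = 2.4694
  dwarf yellow-fruited: (85 − 90.375)² / 90.375 = 0.3197
χ² = 0.2282 + 4.2951 + 2.4694 + 0.3197 = 7.3124 ≈ 7.312

7.312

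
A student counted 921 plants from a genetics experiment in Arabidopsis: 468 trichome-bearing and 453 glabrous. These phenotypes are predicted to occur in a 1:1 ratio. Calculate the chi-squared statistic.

0.244

Under the 1:1 hypothesis (Σ ratio = 2, N = 921):
  trichome-bearing: 921 × 1/2 = 460.5
  glabrous: 921 × 1/2 = 460.5
χ² = Σ (O − E)² / E
  trichome-bearing: (468 − 460.5)² / 460.5 = 0.1221
  glabrous: (453 − 460.5)² / 460.5 = 0.1221
χ² = 0.1221 + 0.1221 = 0.2442 ≈ 0.244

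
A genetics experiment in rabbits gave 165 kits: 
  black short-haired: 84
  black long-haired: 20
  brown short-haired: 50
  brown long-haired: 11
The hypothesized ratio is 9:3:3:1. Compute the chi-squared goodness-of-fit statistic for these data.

Total ratio parts = 16. Expected numbers out of 165:
  black short-haired: 165 × 9/16 = 92.8125
  black long-haired: 165 × 3/16 = 30.9375
  brown short-haired: 165 × 3/16 = 30.9375
  brown long-haired: 165 × 1/16 = 10.3125
χ² = Σ (O − E)² / E
  black short-haired: (84 − 92.8125)² / 92.8125 = 0.8367
  black long-haired: (20 − 30.9375)² / 30.9375 = 3.8668
  brown short-haired: (50 − 30.9375)² / 30.9375 = 11.7456
  brown long-haired: (11 − 10.3125)² / 10.3125 = 0.0458
χ² = 0.8367 + 3.8668 + 11.7456 + 0.0458 = 16.4949 ≈ 16.495

16.495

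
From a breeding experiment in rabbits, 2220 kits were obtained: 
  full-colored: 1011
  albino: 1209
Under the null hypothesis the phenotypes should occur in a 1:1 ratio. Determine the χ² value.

Expected counts for N = 2220 under a 1:1 ratio (total parts = 2):
  full-colored: 2220 × 1/2 = 1110
  albino: 2220 × 1/2 = 1110
χ² = Σ (O − E)² / E
  full-colored: (1011 − 1110)² / 1110 = 8.8297
  albino: (1209 − 1110)² / 1110 = 8.8297
χ² = 8.8297 + 8.8297 = 17.6594 ≈ 17.659

17.659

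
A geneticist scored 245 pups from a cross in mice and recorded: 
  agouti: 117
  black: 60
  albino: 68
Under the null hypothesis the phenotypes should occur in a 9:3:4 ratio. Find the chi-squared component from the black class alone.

Under the 9:3:4 hypothesis (Σ ratio = 16, N = 245):
  agouti: 245 × 9/16 = 137.8125
  black: 245 × 3/16 = 45.9375
  albino: 245 × 4/16 = 61.25
Contribution of black: (60 − 45.9375)² / 45.9375 = 4.3048

4.305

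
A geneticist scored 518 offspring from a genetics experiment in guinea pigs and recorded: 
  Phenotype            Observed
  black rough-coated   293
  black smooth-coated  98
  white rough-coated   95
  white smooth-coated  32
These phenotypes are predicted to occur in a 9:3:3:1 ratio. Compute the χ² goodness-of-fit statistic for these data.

Under the 9:3:3:1 hypothesis (Σ ratio = 16, N = 518):
  black rough-coated: 518 × 9/16 = 291.375
  black smooth-coated: 518 × 3/16 = 97.125
  white rough-coated: 518 × 3/16 = 97.125
  white smooth-coated: 518 × 1/16 = 32.375
χ² = Σ (O − E)² / E
  black rough-coated: (293 − 291.375)² / 291.375 = 0.0091
  black smooth-coated: (98 − 97.125)² / 97.125 = 0.0079
  white rough-coated: (95 − 97.125)² / 97.125 = 0.0465
  white smooth-coated: (32 − 32.375)² / 32.375 = 0.0043
χ² = 0.0091 + 0.0079 + 0.0465 + 0.0043 = 0.0678 ≈ 0.068

0.068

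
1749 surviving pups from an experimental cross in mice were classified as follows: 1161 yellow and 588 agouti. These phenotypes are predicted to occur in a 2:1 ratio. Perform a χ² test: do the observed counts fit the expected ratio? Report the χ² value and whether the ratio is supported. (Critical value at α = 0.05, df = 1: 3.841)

Under the 2:1 hypothesis (Σ ratio = 3, N = 1749):
  yellow: 1749 × 2/3 = 1166
  agouti: 1749 × 1/3 = 583
χ² = Σ (O − E)² / E
  yellow: (1161 − 1166)² / 1166 = 0.0214
  agouti: (588 − 583)² / 583 = 0.0429
χ² = 0.0214 + 0.0429 = 0.0643 ≈ 0.064
Degrees of freedom = 2 − 1 = 1; critical value at α = 0.05 is 3.841.
Since 0.064 < 3.841, we fail to reject the null hypothesis — the data are consistent with the 2:1 ratio.

0.064; consistent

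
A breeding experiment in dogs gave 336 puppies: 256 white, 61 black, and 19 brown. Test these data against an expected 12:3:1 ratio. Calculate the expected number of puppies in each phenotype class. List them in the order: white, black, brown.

252, 63, 21

Total ratio parts = 16. Expected numbers out of 336:
  white: 336 × 12/16 = 252
  black: 336 × 3/16 = 63
  brown: 336 × 1/16 = 21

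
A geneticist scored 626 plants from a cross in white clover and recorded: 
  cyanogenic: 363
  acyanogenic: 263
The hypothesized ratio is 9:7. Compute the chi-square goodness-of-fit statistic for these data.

0.768

Total ratio parts = 16. Expected numbers out of 626:
  cyanogenic: 626 × 9/16 = 352.125
  acyanogenic: 626 × 7/16 = 273.875
χ² = Σ (O − E)² / E
  cyanogenic: (363 − 352.125)² / 352.125 = 0.3359
  acyanogenic: (263 − 273.875)² / 273.875 = 0.4318
χ² = 0.3359 + 0.4318 = 0.7677 ≈ 0.768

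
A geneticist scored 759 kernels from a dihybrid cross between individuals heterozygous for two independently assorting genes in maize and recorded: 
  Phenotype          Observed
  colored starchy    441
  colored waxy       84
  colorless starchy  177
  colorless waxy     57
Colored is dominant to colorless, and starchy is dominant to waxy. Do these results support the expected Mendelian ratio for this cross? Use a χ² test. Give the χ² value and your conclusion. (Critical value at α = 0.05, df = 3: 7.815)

34.739; not consistent

A dihybrid F₂ with independent assortment and complete dominance at both loci gives a 9:3:3:1 phenotypic ratio.
Expected counts for N = 759 under a 9:3:3:1 ratio (total parts = 16):
  colored starchy: 759 × 9/16 = 426.9375
  colored waxy: 759 × 3/16 = 142.3125
  colorless starchy: 759 × 3/16 = 142.3125
  colorless waxy: 759 × 1/16 = 47.4375
χ² = Σ (O − E)² / E
  colored starchy: (441 − 426.9375)² / 426.9375 = 0.4632
  colored waxy: (84 − 142.3125)² / 142.3125 = 23.8935
  colorless starchy: (177 − 142.3125)² / 142.3125 = 8.4548
  colorless waxy: (57 − 47.4375)² / 47.4375 = 1.9276
χ² = 0.4632 + 23.8935 + 8.4548 + 1.9276 = 34.7391 ≈ 34.739
Degrees of freedom = 4 − 1 = 3; critical value at α = 0.05 is 7.815.
Since 34.739 > 7.815, we reject the null hypothesis — the data do not fit the 9:3:3:1 ratio.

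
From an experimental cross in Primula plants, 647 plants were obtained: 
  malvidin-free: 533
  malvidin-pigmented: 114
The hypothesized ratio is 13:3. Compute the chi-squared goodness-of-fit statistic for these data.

0.543

Total ratio parts = 16. Expected numbers out of 647:
  malvidin-free: 647 × 13/16 = 525.6875
  malvidin-pigmented: 647 × 3/16 = 121.3125
χ² = Σ (O − E)² / E
  malvidin-free: (533 − 525.6875)² / 525.6875 = 0.1017
  malvidin-pigmented: (114 − 121.3125)² / 121.3125 = 0.4408
χ² = 0.1017 + 0.4408 = 0.5425 ≈ 0.543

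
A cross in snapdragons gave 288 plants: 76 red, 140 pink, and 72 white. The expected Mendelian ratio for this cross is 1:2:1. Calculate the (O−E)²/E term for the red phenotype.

Under the 1:2:1 hypothesis (Σ ratio = 4, N = 288):
  red: 288 × 1/4 = 72
  pink: 288 × 2/4 = 144
  white: 288 × 1/4 = 72
Contribution of red: (76 − 72)² / 72 = 0.2222

0.222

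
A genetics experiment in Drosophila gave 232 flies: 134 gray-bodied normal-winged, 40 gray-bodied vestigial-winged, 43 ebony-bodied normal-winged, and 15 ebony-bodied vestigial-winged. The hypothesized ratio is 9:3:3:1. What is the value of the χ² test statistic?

Total ratio parts = 16. Expected numbers out of 232:
  gray-bodied normal-winged: 232 × 9/16 = 130.5
  gray-bodied vestigial-winged: 232 × 3/16 = 43.5
  ebony-bodied normal-winged: 232 × 3/16 = 43.5
  ebony-bodied vestigial-winged: 232 × 1/16 = 14.5
χ² = Σ (O − E)² / E
  gray-bodied normal-winged: (134 − 130.5)² / 130.5 = 0.0939
  gray-bodied vestigial-winged: (40 − 43.5)² / 43.5 = 0.2816
  ebony-bodied normal-winged: (43 − 43.5)² / 43.5 = 0.0057
  ebony-bodied vestigial-winged: (15 − 14.5)² / 14.5 = 0.0172
χ² = 0.0939 + 0.2816 + 0.0057 + 0.0172 = 0.3984 ≈ 0.398

0.398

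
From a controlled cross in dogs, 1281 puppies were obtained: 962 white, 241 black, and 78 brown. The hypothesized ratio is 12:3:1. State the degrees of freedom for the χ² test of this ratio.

A goodness-of-fit test with 3 phenotype classes has df = 3 − 1 = 2.

2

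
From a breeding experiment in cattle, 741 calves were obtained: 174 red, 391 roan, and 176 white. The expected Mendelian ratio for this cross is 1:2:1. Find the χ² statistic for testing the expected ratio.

Under the 1:2:1 hypothesis (Σ ratio = 4, N = 741):
  red: 741 × 1/4 = 185.25
  roan: 741 × 2/4 = 370.5
  white: 741 × 1/4 = 185.25
χ² = Σ (O − E)² / E
  red: (174 − 185.25)² / 185.25 = 0.6832
  roan: (391 − 370.5)² / 370.5 = 1.1343
  white: (176 − 185.25)² / 185.25 = 0.4619
χ² = 0.6832 + 1.1343 + 0.4619 = 2.2794 ≈ 2.279

2.279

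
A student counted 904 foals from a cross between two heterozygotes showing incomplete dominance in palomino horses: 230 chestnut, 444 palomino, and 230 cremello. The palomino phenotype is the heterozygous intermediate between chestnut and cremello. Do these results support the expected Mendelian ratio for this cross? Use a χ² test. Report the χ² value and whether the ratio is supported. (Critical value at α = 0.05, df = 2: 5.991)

0.283; consistent

With incomplete dominance, a heterozygote × heterozygote cross gives a 1:2:1 phenotypic ratio.
Expected counts for N = 904 under a 1:2:1 ratio (total parts = 4):
  chestnut: 904 × 1/4 = 226
  palomino: 904 × 2/4 = 452
  cremello: 904 × 1/4 = 226
χ² = Σ (O − E)² / E
  chestnut: (230 − 226)² / 226 = 0.0708
  palomino: (444 − 452)² / 452 = 0.1416
  cremello: (230 − 226)² / 226 = 0.0708
χ² = 0.0708 + 0.1416 + 0.0708 = 0.2832 ≈ 0.283
Degrees of freedom = 3 − 1 = 2; critical value at α = 0.05 is 5.991.
Since 0.283 < 5.991, we fail to reject the null hypothesis — the data are consistent with the 1:2:1 ratio.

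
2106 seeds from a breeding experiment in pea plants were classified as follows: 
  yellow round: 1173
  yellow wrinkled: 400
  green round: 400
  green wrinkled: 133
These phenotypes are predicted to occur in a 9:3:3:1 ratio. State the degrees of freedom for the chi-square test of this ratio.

3

A goodness-of-fit test with 4 phenotype classes has df = 4 − 1 = 3.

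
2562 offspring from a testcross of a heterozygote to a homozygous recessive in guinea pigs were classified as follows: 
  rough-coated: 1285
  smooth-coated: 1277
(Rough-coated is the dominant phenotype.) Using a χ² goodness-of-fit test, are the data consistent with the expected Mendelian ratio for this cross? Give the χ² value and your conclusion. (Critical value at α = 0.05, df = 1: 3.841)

0.025; consistent

A testcross of a heterozygote (Aa × aa) gives a 1:1 phenotypic ratio.
The 1:1 ratio has 2 parts, so with N = 2562 the expected counts are:
  rough-coated: 2562 × 1/2 = 1281
  smooth-coated: 2562 × 1/2 = 1281
χ² = Σ (O − E)² / E
  rough-coated: (1285 − 1281)² / 1281 = 0.0125
  smooth-coated: (1277 − 1281)² / 1281 = 0.0125
χ² = 0.0125 + 0.0125 = 0.025
Degrees of freedom = 2 − 1 = 1; critical value at α = 0.05 is 3.841.
Since 0.025 < 3.841, we fail to reject the null hypothesis — the data are consistent with the 1:1 ratio.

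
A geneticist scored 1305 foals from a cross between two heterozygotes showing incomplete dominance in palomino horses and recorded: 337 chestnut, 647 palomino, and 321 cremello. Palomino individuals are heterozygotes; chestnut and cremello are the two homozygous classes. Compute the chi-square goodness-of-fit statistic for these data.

0.485

With incomplete dominance, a heterozygote × heterozygote cross gives a 1:2:1 phenotypic ratio.
Expected counts for N = 1305 under a 1:2:1 ratio (total parts = 4):
  chestnut: 1305 × 1/4 = 326.25
  palomino: 1305 × 2/4 = 652.5
  cremello: 1305 × 1/4 = 326.25
χ² = Σ (O − E)² / E
  chestnut: (337 − 326.25)² / 326.25 = 0.3542
  palomino: (647 − 652.5)² / 652.5 = 0.0464
  cremello: (321 − 326.25)² / 326.25 = 0.0845
χ² = 0.3542 + 0.0464 + 0.0845 = 0.4851 ≈ 0.485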